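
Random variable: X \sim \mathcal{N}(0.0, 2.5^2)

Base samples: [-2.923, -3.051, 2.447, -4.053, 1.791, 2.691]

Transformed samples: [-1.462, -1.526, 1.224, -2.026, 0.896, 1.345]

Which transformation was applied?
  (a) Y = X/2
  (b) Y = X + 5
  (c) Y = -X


Checking option (a) Y = X/2:
  X = -2.923 -> Y = -1.462 ✓
  X = -3.051 -> Y = -1.526 ✓
  X = 2.447 -> Y = 1.224 ✓
All samples match this transformation.

(a) X/2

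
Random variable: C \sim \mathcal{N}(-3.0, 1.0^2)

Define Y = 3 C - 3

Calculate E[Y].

For Y = 3C - 3:
E[Y] = 3 * E[C] - 3
E[C] = -3.0 = -3
E[Y] = 3 * (-3) - 3 = -12

-12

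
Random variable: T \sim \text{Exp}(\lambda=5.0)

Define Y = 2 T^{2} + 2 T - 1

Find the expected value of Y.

E[Y] = 2*E[T²] + 2*E[T] - 1
E[T] = 0.2
E[T²] = Var(T) + (E[T])² = 0.04 + 0.04 = 0.08
E[Y] = 2*0.08 + 2*0.2 - 1 = -0.44

-0.44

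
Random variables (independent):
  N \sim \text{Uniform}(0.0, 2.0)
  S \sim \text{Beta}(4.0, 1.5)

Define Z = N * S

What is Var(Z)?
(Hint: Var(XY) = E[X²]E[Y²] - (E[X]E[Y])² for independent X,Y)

Var(XY) = E[X²]E[Y²] - (E[X]E[Y])²
E[N] = 1, Var(N) = 0.33333333
E[S] = 0.72727273, Var(S) = 0.03051494
E[N²] = 0.33333333 + 1² = 1.3333333
E[S²] = 0.03051494 + 0.72727273² = 0.55944056
Var(Z) = 1.3333333*0.55944056 - (1*0.72727273)²
= 0.74592075 - 0.52892562 = 0.21699513

0.21699513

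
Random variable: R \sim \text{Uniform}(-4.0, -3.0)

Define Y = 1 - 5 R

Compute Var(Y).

For Y = aR + b: Var(Y) = a² * Var(R)
Var(R) = (-3 + 4)^2/12 = 0.083333333
Var(Y) = (-5)² * 0.083333333 = 25 * 0.083333333 = 2.0833333

2.0833333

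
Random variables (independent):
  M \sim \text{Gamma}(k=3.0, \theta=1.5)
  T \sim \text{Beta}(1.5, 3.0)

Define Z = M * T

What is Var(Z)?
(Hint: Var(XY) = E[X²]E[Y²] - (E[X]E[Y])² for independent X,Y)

Var(XY) = E[X²]E[Y²] - (E[X]E[Y])²
E[M] = 4.5, Var(M) = 6.75
E[T] = 0.33333333, Var(T) = 0.04040404
E[M²] = 6.75 + 4.5² = 27
E[T²] = 0.04040404 + 0.33333333² = 0.15151515
Var(Z) = 27*0.15151515 - (4.5*0.33333333)²
= 4.0909091 - 2.25 = 1.8409091

1.8409091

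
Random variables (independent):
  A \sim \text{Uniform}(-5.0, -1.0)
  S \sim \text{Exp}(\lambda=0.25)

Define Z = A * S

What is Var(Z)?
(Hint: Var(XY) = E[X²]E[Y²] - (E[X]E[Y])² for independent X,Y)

Var(XY) = E[X²]E[Y²] - (E[X]E[Y])²
E[A] = -3, Var(A) = 1.3333333
E[S] = 4, Var(S) = 16
E[A²] = 1.3333333 + (-3)² = 10.333333
E[S²] = 16 + 4² = 32
Var(Z) = 10.333333*32 - (-3*4)²
= 330.66667 - 144 = 186.66667

186.66667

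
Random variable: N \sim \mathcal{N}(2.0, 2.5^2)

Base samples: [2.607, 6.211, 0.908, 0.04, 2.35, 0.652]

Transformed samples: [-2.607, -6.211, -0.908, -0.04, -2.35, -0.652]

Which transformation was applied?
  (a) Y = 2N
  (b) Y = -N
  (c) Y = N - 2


Checking option (b) Y = -N:
  N = 2.607 -> Y = -2.607 ✓
  N = 6.211 -> Y = -6.211 ✓
  N = 0.908 -> Y = -0.908 ✓
All samples match this transformation.

(b) -N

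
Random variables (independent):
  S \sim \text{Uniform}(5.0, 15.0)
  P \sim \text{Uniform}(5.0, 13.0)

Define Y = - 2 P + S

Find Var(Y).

For independent RVs: Var(aX + bY) = a²Var(X) + b²Var(Y)
Var(S) = 8.3333333
Var(P) = 5.3333333
Var(Y) = 1²*8.3333333 + (-2)²*5.3333333
= 1*8.3333333 + 4*5.3333333 = 29.666667

29.666667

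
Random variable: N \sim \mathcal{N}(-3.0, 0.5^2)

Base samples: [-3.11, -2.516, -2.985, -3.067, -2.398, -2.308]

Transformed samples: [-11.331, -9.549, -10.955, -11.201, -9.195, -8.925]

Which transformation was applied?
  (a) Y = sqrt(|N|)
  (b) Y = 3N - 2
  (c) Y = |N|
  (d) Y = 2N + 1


Checking option (b) Y = 3N - 2:
  N = -3.11 -> Y = -11.331 ✓
  N = -2.516 -> Y = -9.549 ✓
  N = -2.985 -> Y = -10.955 ✓
All samples match this transformation.

(b) 3N - 2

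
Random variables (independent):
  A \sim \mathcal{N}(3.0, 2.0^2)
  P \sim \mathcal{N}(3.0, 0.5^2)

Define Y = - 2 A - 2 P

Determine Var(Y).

For independent RVs: Var(aX + bY) = a²Var(X) + b²Var(Y)
Var(A) = 4
Var(P) = 0.25
Var(Y) = (-2)²*4 + (-2)²*0.25
= 4*4 + 4*0.25 = 17

17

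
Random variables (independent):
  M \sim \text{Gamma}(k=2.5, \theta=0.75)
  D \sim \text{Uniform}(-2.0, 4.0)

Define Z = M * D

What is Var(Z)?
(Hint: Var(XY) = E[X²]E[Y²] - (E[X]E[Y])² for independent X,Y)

Var(XY) = E[X²]E[Y²] - (E[X]E[Y])²
E[M] = 1.875, Var(M) = 1.40625
E[D] = 1, Var(D) = 3
E[M²] = 1.40625 + 1.875² = 4.921875
E[D²] = 3 + 1² = 4
Var(Z) = 4.921875*4 - (1.875*1)²
= 19.6875 - 3.515625 = 16.171875

16.171875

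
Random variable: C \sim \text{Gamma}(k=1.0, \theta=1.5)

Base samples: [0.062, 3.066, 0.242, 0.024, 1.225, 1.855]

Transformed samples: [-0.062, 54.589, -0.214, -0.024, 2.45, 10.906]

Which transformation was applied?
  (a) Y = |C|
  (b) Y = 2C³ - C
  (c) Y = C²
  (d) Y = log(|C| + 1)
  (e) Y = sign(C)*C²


Checking option (b) Y = 2C³ - C:
  C = 0.062 -> Y = -0.062 ✓
  C = 3.066 -> Y = 54.589 ✓
  C = 0.242 -> Y = -0.214 ✓
All samples match this transformation.

(b) 2C³ - C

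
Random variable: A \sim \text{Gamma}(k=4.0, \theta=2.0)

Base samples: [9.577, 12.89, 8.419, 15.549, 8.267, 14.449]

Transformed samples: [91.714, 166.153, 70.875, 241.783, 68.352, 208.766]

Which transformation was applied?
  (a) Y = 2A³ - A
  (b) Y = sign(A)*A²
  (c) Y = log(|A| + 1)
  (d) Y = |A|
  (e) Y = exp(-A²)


Checking option (b) Y = sign(A)*A²:
  A = 9.577 -> Y = 91.714 ✓
  A = 12.89 -> Y = 166.153 ✓
  A = 8.419 -> Y = 70.875 ✓
All samples match this transformation.

(b) sign(A)*A²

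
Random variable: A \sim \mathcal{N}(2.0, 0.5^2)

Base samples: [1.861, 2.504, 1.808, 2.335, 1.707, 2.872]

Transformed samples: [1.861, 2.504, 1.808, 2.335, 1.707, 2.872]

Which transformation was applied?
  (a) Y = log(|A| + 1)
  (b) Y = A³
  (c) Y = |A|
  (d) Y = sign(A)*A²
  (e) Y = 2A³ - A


Checking option (c) Y = |A|:
  A = 1.861 -> Y = 1.861 ✓
  A = 2.504 -> Y = 2.504 ✓
  A = 1.808 -> Y = 1.808 ✓
All samples match this transformation.

(c) |A|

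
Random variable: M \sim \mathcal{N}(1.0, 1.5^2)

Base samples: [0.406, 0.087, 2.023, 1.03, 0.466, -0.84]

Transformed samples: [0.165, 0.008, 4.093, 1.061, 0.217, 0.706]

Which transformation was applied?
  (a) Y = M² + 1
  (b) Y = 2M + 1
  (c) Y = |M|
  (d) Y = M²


Checking option (d) Y = M²:
  M = 0.406 -> Y = 0.165 ✓
  M = 0.087 -> Y = 0.008 ✓
  M = 2.023 -> Y = 4.093 ✓
All samples match this transformation.

(d) M²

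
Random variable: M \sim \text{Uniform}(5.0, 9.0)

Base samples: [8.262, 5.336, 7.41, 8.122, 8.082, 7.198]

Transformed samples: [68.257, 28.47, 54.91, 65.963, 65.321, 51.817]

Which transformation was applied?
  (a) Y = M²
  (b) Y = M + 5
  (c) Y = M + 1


Checking option (a) Y = M²:
  M = 8.262 -> Y = 68.257 ✓
  M = 5.336 -> Y = 28.47 ✓
  M = 7.41 -> Y = 54.91 ✓
All samples match this transformation.

(a) M²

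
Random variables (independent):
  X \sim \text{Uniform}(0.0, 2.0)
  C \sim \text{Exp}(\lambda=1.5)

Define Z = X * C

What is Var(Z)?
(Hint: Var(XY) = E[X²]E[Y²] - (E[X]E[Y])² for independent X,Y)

Var(XY) = E[X²]E[Y²] - (E[X]E[Y])²
E[X] = 1, Var(X) = 0.33333333
E[C] = 0.66666667, Var(C) = 0.44444444
E[X²] = 0.33333333 + 1² = 1.3333333
E[C²] = 0.44444444 + 0.66666667² = 0.88888889
Var(Z) = 1.3333333*0.88888889 - (1*0.66666667)²
= 1.1851852 - 0.44444444 = 0.74074074

0.74074074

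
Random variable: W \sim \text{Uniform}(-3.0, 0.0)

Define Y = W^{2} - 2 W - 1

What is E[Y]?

E[Y] = 1*E[W²] - 2*E[W] - 1
E[W] = -1.5
E[W²] = Var(W) + (E[W])² = 0.75 + 2.25 = 3
E[Y] = 1*3 - 2*(-1.5) - 1 = 5

5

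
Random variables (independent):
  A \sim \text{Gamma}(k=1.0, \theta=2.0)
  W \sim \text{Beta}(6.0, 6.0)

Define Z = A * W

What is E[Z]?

For independent RVs: E[XY] = E[X]*E[Y]
E[A] = 2
E[W] = 0.5
E[Z] = 2 * 0.5 = 1

1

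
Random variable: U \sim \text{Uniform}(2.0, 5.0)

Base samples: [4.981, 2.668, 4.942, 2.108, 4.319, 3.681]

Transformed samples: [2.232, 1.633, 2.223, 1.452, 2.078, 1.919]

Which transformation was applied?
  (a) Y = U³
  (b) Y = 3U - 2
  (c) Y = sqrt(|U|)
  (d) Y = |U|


Checking option (c) Y = sqrt(|U|):
  U = 4.981 -> Y = 2.232 ✓
  U = 2.668 -> Y = 1.633 ✓
  U = 4.942 -> Y = 2.223 ✓
All samples match this transformation.

(c) sqrt(|U|)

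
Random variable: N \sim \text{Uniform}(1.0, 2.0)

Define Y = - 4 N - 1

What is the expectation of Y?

For Y = -4N - 1:
E[Y] = -4 * E[N] - 1
E[N] = (1 + 2)/2 = 1.5
E[Y] = -4 * 1.5 - 1 = -7

-7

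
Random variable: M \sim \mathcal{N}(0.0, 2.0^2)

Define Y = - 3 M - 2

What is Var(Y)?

For Y = aM + b: Var(Y) = a² * Var(M)
Var(M) = 2.0^2 = 4
Var(Y) = (-3)² * 4 = 9 * 4 = 36

36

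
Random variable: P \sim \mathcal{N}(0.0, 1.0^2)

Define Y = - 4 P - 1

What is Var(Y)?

For Y = aP + b: Var(Y) = a² * Var(P)
Var(P) = 1.0^2 = 1
Var(Y) = (-4)² * 1 = 16 * 1 = 16

16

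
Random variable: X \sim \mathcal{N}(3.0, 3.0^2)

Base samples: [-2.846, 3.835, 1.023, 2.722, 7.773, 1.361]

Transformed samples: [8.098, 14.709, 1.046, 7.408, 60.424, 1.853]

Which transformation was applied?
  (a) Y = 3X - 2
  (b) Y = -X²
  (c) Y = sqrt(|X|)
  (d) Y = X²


Checking option (d) Y = X²:
  X = -2.846 -> Y = 8.098 ✓
  X = 3.835 -> Y = 14.709 ✓
  X = 1.023 -> Y = 1.046 ✓
All samples match this transformation.

(d) X²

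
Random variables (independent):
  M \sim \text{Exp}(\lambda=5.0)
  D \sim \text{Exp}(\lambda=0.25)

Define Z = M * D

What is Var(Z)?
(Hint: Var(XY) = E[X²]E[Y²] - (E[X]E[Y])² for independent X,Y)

Var(XY) = E[X²]E[Y²] - (E[X]E[Y])²
E[M] = 0.2, Var(M) = 0.04
E[D] = 4, Var(D) = 16
E[M²] = 0.04 + 0.2² = 0.08
E[D²] = 16 + 4² = 32
Var(Z) = 0.08*32 - (0.2*4)²
= 2.56 - 0.64 = 1.92

1.92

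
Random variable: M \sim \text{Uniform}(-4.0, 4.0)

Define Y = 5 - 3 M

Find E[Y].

For Y = -3M + 5:
E[Y] = -3 * E[M] + 5
E[M] = (-4 + 4)/2 = 0
E[Y] = -3 * 0 + 5 = 5

5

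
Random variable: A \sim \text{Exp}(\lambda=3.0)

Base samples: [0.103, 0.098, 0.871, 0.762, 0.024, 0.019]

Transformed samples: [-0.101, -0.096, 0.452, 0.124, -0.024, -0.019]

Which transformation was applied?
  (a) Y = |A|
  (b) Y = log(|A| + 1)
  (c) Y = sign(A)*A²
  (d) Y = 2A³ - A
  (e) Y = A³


Checking option (d) Y = 2A³ - A:
  A = 0.103 -> Y = -0.101 ✓
  A = 0.098 -> Y = -0.096 ✓
  A = 0.871 -> Y = 0.452 ✓
All samples match this transformation.

(d) 2A³ - A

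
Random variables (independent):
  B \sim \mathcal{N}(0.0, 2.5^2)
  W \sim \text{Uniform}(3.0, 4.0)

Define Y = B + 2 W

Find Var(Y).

For independent RVs: Var(aX + bY) = a²Var(X) + b²Var(Y)
Var(B) = 6.25
Var(W) = 0.083333333
Var(Y) = 1²*6.25 + 2²*0.083333333
= 1*6.25 + 4*0.083333333 = 6.5833333

6.5833333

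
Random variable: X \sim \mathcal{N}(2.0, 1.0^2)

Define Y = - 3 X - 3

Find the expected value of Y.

For Y = -3X - 3:
E[Y] = -3 * E[X] - 3
E[X] = 2.0 = 2
E[Y] = -3 * 2 - 3 = -9

-9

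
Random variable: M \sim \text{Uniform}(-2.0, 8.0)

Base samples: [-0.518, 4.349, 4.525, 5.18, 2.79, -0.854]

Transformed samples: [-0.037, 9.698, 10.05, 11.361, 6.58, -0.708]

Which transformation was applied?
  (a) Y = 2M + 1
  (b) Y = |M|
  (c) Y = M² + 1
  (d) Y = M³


Checking option (a) Y = 2M + 1:
  M = -0.518 -> Y = -0.037 ✓
  M = 4.349 -> Y = 9.698 ✓
  M = 4.525 -> Y = 10.05 ✓
All samples match this transformation.

(a) 2M + 1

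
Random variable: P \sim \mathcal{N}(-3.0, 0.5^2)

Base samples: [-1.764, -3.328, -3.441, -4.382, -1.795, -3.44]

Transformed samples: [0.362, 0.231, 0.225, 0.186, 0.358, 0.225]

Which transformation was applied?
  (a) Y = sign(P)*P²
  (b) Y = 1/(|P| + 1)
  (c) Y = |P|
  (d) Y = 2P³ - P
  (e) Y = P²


Checking option (b) Y = 1/(|P| + 1):
  P = -1.764 -> Y = 0.362 ✓
  P = -3.328 -> Y = 0.231 ✓
  P = -3.441 -> Y = 0.225 ✓
All samples match this transformation.

(b) 1/(|P| + 1)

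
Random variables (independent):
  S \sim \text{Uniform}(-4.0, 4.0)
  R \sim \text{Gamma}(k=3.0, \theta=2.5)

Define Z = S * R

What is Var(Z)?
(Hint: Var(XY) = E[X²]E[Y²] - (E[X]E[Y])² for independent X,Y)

Var(XY) = E[X²]E[Y²] - (E[X]E[Y])²
E[S] = 0, Var(S) = 5.3333333
E[R] = 7.5, Var(R) = 18.75
E[S²] = 5.3333333 + 0² = 5.3333333
E[R²] = 18.75 + 7.5² = 75
Var(Z) = 5.3333333*75 - (0*7.5)²
= 400 - 0 = 400

400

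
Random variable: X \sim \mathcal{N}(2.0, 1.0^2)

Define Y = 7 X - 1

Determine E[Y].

For Y = 7X - 1:
E[Y] = 7 * E[X] - 1
E[X] = 2.0 = 2
E[Y] = 7 * 2 - 1 = 13

13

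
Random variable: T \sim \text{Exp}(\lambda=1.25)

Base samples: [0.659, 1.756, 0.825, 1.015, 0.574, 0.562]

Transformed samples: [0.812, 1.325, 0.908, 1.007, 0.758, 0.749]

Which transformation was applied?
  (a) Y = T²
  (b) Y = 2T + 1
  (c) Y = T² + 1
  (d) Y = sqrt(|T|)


Checking option (d) Y = sqrt(|T|):
  T = 0.659 -> Y = 0.812 ✓
  T = 1.756 -> Y = 1.325 ✓
  T = 0.825 -> Y = 0.908 ✓
All samples match this transformation.

(d) sqrt(|T|)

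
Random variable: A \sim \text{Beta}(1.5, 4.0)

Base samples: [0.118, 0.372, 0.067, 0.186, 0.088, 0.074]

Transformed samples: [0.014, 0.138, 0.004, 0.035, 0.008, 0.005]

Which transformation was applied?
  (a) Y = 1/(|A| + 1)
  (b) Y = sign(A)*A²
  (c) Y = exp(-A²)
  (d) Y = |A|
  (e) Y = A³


Checking option (b) Y = sign(A)*A²:
  A = 0.118 -> Y = 0.014 ✓
  A = 0.372 -> Y = 0.138 ✓
  A = 0.067 -> Y = 0.004 ✓
All samples match this transformation.

(b) sign(A)*A²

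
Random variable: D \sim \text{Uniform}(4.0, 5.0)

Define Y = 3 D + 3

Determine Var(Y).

For Y = aD + b: Var(Y) = a² * Var(D)
Var(D) = (5 - 4)^2/12 = 0.083333333
Var(Y) = 3² * 0.083333333 = 9 * 0.083333333 = 0.75

0.75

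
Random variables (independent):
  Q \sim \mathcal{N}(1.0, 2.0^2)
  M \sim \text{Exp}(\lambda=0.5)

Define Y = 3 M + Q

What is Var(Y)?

For independent RVs: Var(aX + bY) = a²Var(X) + b²Var(Y)
Var(Q) = 4
Var(M) = 4
Var(Y) = 1²*4 + 3²*4
= 1*4 + 9*4 = 40

40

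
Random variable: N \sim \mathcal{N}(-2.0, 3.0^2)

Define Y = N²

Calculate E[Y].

Using E[X²] = Var(X) + (E[X])²:
E[N] = -2
Var(N) = 3.0^2 = 9
E[N²] = 9 + (-2)² = 9 + 4 = 13

13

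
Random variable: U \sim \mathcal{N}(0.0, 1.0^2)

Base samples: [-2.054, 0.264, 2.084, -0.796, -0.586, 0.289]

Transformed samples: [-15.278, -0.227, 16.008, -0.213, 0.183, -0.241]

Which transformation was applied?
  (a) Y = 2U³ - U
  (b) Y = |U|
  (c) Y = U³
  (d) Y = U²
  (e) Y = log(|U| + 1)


Checking option (a) Y = 2U³ - U:
  U = -2.054 -> Y = -15.278 ✓
  U = 0.264 -> Y = -0.227 ✓
  U = 2.084 -> Y = 16.008 ✓
All samples match this transformation.

(a) 2U³ - U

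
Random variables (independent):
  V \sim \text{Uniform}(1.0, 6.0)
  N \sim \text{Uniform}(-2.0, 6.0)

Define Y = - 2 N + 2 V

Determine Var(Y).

For independent RVs: Var(aX + bY) = a²Var(X) + b²Var(Y)
Var(V) = 2.0833333
Var(N) = 5.3333333
Var(Y) = 2²*2.0833333 + (-2)²*5.3333333
= 4*2.0833333 + 4*5.3333333 = 29.666667

29.666667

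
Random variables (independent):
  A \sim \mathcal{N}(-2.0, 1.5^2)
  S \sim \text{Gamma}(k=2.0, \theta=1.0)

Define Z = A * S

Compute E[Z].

For independent RVs: E[XY] = E[X]*E[Y]
E[A] = -2
E[S] = 2
E[Z] = -2 * 2 = -4

-4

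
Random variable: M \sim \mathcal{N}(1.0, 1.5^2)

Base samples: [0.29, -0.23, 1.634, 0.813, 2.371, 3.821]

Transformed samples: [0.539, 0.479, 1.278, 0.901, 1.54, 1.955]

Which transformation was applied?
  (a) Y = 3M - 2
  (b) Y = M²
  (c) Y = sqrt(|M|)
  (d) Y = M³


Checking option (c) Y = sqrt(|M|):
  M = 0.29 -> Y = 0.539 ✓
  M = -0.23 -> Y = 0.479 ✓
  M = 1.634 -> Y = 1.278 ✓
All samples match this transformation.

(c) sqrt(|M|)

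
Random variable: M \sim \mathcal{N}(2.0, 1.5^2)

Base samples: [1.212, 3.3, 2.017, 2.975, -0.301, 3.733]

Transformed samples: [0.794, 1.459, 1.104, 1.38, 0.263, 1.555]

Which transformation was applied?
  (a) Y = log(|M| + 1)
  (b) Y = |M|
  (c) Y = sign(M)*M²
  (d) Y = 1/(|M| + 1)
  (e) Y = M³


Checking option (a) Y = log(|M| + 1):
  M = 1.212 -> Y = 0.794 ✓
  M = 3.3 -> Y = 1.459 ✓
  M = 2.017 -> Y = 1.104 ✓
All samples match this transformation.

(a) log(|M| + 1)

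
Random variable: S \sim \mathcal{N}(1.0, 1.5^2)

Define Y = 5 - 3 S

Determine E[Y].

For Y = -3S + 5:
E[Y] = -3 * E[S] + 5
E[S] = 1.0 = 1
E[Y] = -3 * 1 + 5 = 2

2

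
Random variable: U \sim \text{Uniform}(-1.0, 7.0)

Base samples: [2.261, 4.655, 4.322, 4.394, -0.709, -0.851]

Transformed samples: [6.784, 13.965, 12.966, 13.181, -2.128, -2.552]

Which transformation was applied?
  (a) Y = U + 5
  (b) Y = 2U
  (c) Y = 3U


Checking option (c) Y = 3U:
  U = 2.261 -> Y = 6.784 ✓
  U = 4.655 -> Y = 13.965 ✓
  U = 4.322 -> Y = 12.966 ✓
All samples match this transformation.

(c) 3U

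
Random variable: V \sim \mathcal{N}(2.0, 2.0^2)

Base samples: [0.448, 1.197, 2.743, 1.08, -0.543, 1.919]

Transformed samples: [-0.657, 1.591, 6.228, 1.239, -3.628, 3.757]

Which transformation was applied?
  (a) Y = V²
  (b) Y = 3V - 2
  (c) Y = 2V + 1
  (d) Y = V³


Checking option (b) Y = 3V - 2:
  V = 0.448 -> Y = -0.657 ✓
  V = 1.197 -> Y = 1.591 ✓
  V = 2.743 -> Y = 6.228 ✓
All samples match this transformation.

(b) 3V - 2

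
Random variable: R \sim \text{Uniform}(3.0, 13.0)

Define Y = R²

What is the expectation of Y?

Using E[X²] = Var(X) + (E[X])²:
E[R] = 8
Var(R) = (13 - 3)^2/12 = 8.3333333
E[R²] = 8.3333333 + 8² = 8.3333333 + 64 = 72.333333

72.333333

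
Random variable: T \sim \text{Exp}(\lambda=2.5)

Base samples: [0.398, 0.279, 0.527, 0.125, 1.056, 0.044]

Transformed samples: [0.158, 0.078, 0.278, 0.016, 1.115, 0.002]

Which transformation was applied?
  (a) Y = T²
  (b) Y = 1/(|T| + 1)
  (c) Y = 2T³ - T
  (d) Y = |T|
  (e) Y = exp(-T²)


Checking option (a) Y = T²:
  T = 0.398 -> Y = 0.158 ✓
  T = 0.279 -> Y = 0.078 ✓
  T = 0.527 -> Y = 0.278 ✓
All samples match this transformation.

(a) T²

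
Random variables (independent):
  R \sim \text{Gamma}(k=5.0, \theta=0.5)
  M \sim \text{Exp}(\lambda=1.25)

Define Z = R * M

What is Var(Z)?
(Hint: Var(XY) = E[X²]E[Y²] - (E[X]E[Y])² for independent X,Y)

Var(XY) = E[X²]E[Y²] - (E[X]E[Y])²
E[R] = 2.5, Var(R) = 1.25
E[M] = 0.8, Var(M) = 0.64
E[R²] = 1.25 + 2.5² = 7.5
E[M²] = 0.64 + 0.8² = 1.28
Var(Z) = 7.5*1.28 - (2.5*0.8)²
= 9.6 - 4 = 5.6

5.6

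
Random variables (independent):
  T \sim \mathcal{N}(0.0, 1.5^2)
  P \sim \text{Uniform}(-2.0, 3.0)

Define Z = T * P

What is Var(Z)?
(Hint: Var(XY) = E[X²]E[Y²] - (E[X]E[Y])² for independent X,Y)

Var(XY) = E[X²]E[Y²] - (E[X]E[Y])²
E[T] = 0, Var(T) = 2.25
E[P] = 0.5, Var(P) = 2.0833333
E[T²] = 2.25 + 0² = 2.25
E[P²] = 2.0833333 + 0.5² = 2.3333333
Var(Z) = 2.25*2.3333333 - (0*0.5)²
= 5.25 - 0 = 5.25

5.25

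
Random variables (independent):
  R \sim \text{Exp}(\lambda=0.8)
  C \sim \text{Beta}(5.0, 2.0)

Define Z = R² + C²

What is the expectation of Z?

E[Z] = E[R²] + E[C²]
E[R²] = Var(R) + E[R]² = 1.5625 + 1.5625 = 3.125
E[C²] = Var(C) + E[C]² = 0.025510204 + 0.51020408 = 0.53571429
E[Z] = 3.125 + 0.53571429 = 3.6607143

3.6607143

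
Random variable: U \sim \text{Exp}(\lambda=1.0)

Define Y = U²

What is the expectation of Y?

Using E[X²] = Var(X) + (E[X])²:
E[U] = 1
Var(U) = 1/1.0^2 = 1
E[U²] = 1 + 1² = 1 + 1 = 2

2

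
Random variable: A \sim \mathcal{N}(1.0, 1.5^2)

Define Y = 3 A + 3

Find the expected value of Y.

For Y = 3A + 3:
E[Y] = 3 * E[A] + 3
E[A] = 1.0 = 1
E[Y] = 3 * 1 + 3 = 6

6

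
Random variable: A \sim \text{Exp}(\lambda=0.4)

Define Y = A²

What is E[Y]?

Using E[X²] = Var(X) + (E[X])²:
E[A] = 2.5
Var(A) = 1/0.4^2 = 6.25
E[A²] = 6.25 + 2.5² = 6.25 + 6.25 = 12.5

12.5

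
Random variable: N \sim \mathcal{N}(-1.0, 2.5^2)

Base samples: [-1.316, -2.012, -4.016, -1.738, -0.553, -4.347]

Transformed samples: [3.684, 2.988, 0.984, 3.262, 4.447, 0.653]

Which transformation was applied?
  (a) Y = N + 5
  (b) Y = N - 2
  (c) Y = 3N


Checking option (a) Y = N + 5:
  N = -1.316 -> Y = 3.684 ✓
  N = -2.012 -> Y = 2.988 ✓
  N = -4.016 -> Y = 0.984 ✓
All samples match this transformation.

(a) N + 5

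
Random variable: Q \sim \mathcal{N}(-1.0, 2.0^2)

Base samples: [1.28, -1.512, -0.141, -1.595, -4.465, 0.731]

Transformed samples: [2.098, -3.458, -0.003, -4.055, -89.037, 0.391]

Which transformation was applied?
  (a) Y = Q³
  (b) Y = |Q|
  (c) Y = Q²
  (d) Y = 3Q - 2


Checking option (a) Y = Q³:
  Q = 1.28 -> Y = 2.098 ✓
  Q = -1.512 -> Y = -3.458 ✓
  Q = -0.141 -> Y = -0.003 ✓
All samples match this transformation.

(a) Q³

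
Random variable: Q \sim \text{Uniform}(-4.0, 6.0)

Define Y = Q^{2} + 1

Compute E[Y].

E[Y] = 1*E[Q²] + 1
E[Q] = 1
E[Q²] = Var(Q) + (E[Q])² = 8.3333333 + 1 = 9.3333333
E[Y] = 1*9.3333333 + 1 = 10.333333

10.333333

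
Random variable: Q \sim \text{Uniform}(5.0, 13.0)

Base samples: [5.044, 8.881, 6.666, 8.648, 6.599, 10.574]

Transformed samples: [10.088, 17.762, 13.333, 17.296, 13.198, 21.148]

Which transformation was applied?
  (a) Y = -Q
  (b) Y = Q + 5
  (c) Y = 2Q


Checking option (c) Y = 2Q:
  Q = 5.044 -> Y = 10.088 ✓
  Q = 8.881 -> Y = 17.762 ✓
  Q = 6.666 -> Y = 13.333 ✓
All samples match this transformation.

(c) 2Q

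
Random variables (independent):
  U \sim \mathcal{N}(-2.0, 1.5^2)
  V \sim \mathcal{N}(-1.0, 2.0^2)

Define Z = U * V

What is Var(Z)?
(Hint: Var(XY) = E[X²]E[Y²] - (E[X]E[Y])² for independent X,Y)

Var(XY) = E[X²]E[Y²] - (E[X]E[Y])²
E[U] = -2, Var(U) = 2.25
E[V] = -1, Var(V) = 4
E[U²] = 2.25 + (-2)² = 6.25
E[V²] = 4 + (-1)² = 5
Var(Z) = 6.25*5 - (-2*(-1))²
= 31.25 - 4 = 27.25

27.25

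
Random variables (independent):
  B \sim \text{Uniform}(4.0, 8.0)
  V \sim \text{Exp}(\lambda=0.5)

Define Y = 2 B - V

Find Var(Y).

For independent RVs: Var(aX + bY) = a²Var(X) + b²Var(Y)
Var(B) = 1.3333333
Var(V) = 4
Var(Y) = 2²*1.3333333 + (-1)²*4
= 4*1.3333333 + 1*4 = 9.3333333

9.3333333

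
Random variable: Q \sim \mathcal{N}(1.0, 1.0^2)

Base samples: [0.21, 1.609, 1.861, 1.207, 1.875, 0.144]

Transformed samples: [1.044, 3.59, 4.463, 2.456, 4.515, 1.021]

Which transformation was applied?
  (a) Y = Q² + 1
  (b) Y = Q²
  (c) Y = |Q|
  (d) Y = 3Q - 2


Checking option (a) Y = Q² + 1:
  Q = 0.21 -> Y = 1.044 ✓
  Q = 1.609 -> Y = 3.59 ✓
  Q = 1.861 -> Y = 4.463 ✓
All samples match this transformation.

(a) Q² + 1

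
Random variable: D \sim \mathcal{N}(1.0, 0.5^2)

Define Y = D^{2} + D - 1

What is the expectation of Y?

E[Y] = 1*E[D²] + 1*E[D] - 1
E[D] = 1
E[D²] = Var(D) + (E[D])² = 0.25 + 1 = 1.25
E[Y] = 1*1.25 + 1*1 - 1 = 1.25

1.25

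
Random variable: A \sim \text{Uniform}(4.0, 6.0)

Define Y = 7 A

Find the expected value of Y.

For Y = 7A:
E[Y] = 7 * E[A]
E[A] = (4 + 6)/2 = 5
E[Y] = 7 * 5 = 35

35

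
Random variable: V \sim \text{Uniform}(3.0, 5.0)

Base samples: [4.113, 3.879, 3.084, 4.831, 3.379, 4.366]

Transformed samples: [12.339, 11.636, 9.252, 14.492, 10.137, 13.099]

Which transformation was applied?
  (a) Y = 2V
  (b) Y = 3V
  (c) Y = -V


Checking option (b) Y = 3V:
  V = 4.113 -> Y = 12.339 ✓
  V = 3.879 -> Y = 11.636 ✓
  V = 3.084 -> Y = 9.252 ✓
All samples match this transformation.

(b) 3V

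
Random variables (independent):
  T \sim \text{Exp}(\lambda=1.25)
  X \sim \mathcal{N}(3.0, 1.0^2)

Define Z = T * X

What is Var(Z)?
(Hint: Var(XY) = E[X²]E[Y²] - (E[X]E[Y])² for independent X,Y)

Var(XY) = E[X²]E[Y²] - (E[X]E[Y])²
E[T] = 0.8, Var(T) = 0.64
E[X] = 3, Var(X) = 1
E[T²] = 0.64 + 0.8² = 1.28
E[X²] = 1 + 3² = 10
Var(Z) = 1.28*10 - (0.8*3)²
= 12.8 - 5.76 = 7.04

7.04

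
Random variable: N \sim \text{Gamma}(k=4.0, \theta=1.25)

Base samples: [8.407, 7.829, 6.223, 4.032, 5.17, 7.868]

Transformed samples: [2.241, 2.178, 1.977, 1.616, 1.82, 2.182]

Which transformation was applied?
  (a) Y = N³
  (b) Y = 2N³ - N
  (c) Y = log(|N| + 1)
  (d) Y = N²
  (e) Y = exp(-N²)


Checking option (c) Y = log(|N| + 1):
  N = 8.407 -> Y = 2.241 ✓
  N = 7.829 -> Y = 2.178 ✓
  N = 6.223 -> Y = 1.977 ✓
All samples match this transformation.

(c) log(|N| + 1)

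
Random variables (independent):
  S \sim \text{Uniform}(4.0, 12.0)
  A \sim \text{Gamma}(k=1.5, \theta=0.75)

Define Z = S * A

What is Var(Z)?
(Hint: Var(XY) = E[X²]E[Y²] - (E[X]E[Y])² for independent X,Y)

Var(XY) = E[X²]E[Y²] - (E[X]E[Y])²
E[S] = 8, Var(S) = 5.3333333
E[A] = 1.125, Var(A) = 0.84375
E[S²] = 5.3333333 + 8² = 69.333333
E[A²] = 0.84375 + 1.125² = 2.109375
Var(Z) = 69.333333*2.109375 - (8*1.125)²
= 146.25 - 81 = 65.25

65.25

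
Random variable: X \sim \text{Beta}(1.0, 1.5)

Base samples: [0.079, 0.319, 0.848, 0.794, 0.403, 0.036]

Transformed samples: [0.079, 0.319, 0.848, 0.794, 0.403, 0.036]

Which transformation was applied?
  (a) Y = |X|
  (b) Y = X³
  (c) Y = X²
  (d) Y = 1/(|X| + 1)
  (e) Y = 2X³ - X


Checking option (a) Y = |X|:
  X = 0.079 -> Y = 0.079 ✓
  X = 0.319 -> Y = 0.319 ✓
  X = 0.848 -> Y = 0.848 ✓
All samples match this transformation.

(a) |X|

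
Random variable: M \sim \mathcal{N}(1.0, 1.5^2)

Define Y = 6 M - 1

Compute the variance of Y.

For Y = aM + b: Var(Y) = a² * Var(M)
Var(M) = 1.5^2 = 2.25
Var(Y) = 6² * 2.25 = 36 * 2.25 = 81

81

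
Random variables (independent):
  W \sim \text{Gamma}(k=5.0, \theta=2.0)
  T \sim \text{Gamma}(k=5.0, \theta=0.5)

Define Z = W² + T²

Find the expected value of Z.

E[Z] = E[W²] + E[T²]
E[W²] = Var(W) + E[W]² = 20 + 100 = 120
E[T²] = Var(T) + E[T]² = 1.25 + 6.25 = 7.5
E[Z] = 120 + 7.5 = 127.5

127.5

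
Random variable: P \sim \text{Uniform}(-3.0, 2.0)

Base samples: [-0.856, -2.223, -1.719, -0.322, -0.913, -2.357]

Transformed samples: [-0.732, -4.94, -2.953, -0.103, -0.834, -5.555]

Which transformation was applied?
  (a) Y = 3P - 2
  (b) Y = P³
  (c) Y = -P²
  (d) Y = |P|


Checking option (c) Y = -P²:
  P = -0.856 -> Y = -0.732 ✓
  P = -2.223 -> Y = -4.94 ✓
  P = -1.719 -> Y = -2.953 ✓
All samples match this transformation.

(c) -P²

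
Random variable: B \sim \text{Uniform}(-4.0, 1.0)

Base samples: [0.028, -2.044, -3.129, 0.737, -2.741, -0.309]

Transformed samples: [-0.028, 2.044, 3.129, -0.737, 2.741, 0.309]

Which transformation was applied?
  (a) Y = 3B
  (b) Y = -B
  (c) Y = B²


Checking option (b) Y = -B:
  B = 0.028 -> Y = -0.028 ✓
  B = -2.044 -> Y = 2.044 ✓
  B = -3.129 -> Y = 3.129 ✓
All samples match this transformation.

(b) -B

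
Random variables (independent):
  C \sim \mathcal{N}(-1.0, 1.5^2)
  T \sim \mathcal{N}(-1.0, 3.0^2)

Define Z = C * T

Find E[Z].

For independent RVs: E[XY] = E[X]*E[Y]
E[C] = -1
E[T] = -1
E[Z] = -1 * (-1) = 1

1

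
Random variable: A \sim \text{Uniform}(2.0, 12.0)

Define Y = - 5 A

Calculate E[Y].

For Y = -5A:
E[Y] = -5 * E[A]
E[A] = (2 + 12)/2 = 7
E[Y] = -5 * 7 = -35

-35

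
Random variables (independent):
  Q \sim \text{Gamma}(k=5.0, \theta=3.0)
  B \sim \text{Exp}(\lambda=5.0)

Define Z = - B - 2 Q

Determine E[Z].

E[Z] = -2*E[Q] - 1*E[B]
E[Q] = 15
E[B] = 0.2
E[Z] = -2*15 - 1*0.2 = -30.2

-30.2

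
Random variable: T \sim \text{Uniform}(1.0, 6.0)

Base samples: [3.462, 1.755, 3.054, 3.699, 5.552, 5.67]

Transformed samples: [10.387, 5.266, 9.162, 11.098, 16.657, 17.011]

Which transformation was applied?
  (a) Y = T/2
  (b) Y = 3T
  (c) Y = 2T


Checking option (b) Y = 3T:
  T = 3.462 -> Y = 10.387 ✓
  T = 1.755 -> Y = 5.266 ✓
  T = 3.054 -> Y = 9.162 ✓
All samples match this transformation.

(b) 3T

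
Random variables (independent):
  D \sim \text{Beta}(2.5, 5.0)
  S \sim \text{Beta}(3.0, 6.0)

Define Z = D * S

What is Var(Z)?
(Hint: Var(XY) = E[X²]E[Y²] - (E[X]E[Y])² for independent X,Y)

Var(XY) = E[X²]E[Y²] - (E[X]E[Y])²
E[D] = 0.33333333, Var(D) = 0.026143791
E[S] = 0.33333333, Var(S) = 0.022222222
E[D²] = 0.026143791 + 0.33333333² = 0.1372549
E[S²] = 0.022222222 + 0.33333333² = 0.13333333
Var(Z) = 0.1372549*0.13333333 - (0.33333333*0.33333333)²
= 0.018300654 - 0.012345679 = 0.0059549746

0.0059549746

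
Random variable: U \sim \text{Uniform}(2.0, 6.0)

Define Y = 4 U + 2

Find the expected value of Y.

For Y = 4U + 2:
E[Y] = 4 * E[U] + 2
E[U] = (2 + 6)/2 = 4
E[Y] = 4 * 4 + 2 = 18

18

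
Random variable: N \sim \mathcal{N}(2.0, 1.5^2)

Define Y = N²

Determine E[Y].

E[N²] = Var(N) + (E[N])² = 2.25 + 4 = 6.25

6.25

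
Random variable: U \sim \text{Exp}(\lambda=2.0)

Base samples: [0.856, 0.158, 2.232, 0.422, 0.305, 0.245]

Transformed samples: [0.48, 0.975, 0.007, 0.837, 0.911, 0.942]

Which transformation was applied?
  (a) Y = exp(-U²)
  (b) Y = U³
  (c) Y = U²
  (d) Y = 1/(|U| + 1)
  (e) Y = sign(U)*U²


Checking option (a) Y = exp(-U²):
  U = 0.856 -> Y = 0.48 ✓
  U = 0.158 -> Y = 0.975 ✓
  U = 2.232 -> Y = 0.007 ✓
All samples match this transformation.

(a) exp(-U²)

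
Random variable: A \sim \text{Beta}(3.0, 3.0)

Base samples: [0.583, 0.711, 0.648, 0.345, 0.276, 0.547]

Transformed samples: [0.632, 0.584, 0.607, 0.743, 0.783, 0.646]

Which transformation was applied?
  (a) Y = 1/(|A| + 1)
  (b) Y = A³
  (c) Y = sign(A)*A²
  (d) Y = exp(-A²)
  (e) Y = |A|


Checking option (a) Y = 1/(|A| + 1):
  A = 0.583 -> Y = 0.632 ✓
  A = 0.711 -> Y = 0.584 ✓
  A = 0.648 -> Y = 0.607 ✓
All samples match this transformation.

(a) 1/(|A| + 1)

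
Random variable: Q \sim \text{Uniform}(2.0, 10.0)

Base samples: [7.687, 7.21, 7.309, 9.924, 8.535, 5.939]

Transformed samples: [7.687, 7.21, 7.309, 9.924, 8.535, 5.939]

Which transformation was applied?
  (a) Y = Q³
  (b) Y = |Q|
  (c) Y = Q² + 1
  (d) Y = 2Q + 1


Checking option (b) Y = |Q|:
  Q = 7.687 -> Y = 7.687 ✓
  Q = 7.21 -> Y = 7.21 ✓
  Q = 7.309 -> Y = 7.309 ✓
All samples match this transformation.

(b) |Q|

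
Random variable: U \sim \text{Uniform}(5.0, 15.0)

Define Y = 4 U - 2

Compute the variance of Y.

For Y = aU + b: Var(Y) = a² * Var(U)
Var(U) = (15 - 5)^2/12 = 8.3333333
Var(Y) = 4² * 8.3333333 = 16 * 8.3333333 = 133.33333

133.33333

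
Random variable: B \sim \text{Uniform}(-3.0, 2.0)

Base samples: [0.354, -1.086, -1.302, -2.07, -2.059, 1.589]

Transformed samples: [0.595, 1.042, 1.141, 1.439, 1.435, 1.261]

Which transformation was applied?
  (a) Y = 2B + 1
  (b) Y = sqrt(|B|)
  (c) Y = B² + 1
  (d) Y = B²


Checking option (b) Y = sqrt(|B|):
  B = 0.354 -> Y = 0.595 ✓
  B = -1.086 -> Y = 1.042 ✓
  B = -1.302 -> Y = 1.141 ✓
All samples match this transformation.

(b) sqrt(|B|)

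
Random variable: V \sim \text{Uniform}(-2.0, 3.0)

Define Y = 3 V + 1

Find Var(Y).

For Y = aV + b: Var(Y) = a² * Var(V)
Var(V) = (3 + 2)^2/12 = 2.0833333
Var(Y) = 3² * 2.0833333 = 9 * 2.0833333 = 18.75

18.75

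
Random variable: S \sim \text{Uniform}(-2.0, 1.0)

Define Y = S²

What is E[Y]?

E[S²] = Var(S) + (E[S])² = 0.75 + 0.25 = 1

1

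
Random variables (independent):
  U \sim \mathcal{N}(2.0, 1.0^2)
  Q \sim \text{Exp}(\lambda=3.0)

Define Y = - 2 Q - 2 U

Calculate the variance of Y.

For independent RVs: Var(aX + bY) = a²Var(X) + b²Var(Y)
Var(U) = 1
Var(Q) = 0.11111111
Var(Y) = (-2)²*1 + (-2)²*0.11111111
= 4*1 + 4*0.11111111 = 4.4444444

4.4444444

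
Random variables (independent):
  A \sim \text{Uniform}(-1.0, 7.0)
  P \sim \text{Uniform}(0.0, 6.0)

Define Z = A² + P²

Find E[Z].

E[Z] = E[A²] + E[P²]
E[A²] = Var(A) + E[A]² = 5.3333333 + 9 = 14.333333
E[P²] = Var(P) + E[P]² = 3 + 9 = 12
E[Z] = 14.333333 + 12 = 26.333333

26.333333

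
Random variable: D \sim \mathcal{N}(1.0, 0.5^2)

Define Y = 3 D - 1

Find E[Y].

For Y = 3D - 1:
E[Y] = 3 * E[D] - 1
E[D] = 1.0 = 1
E[Y] = 3 * 1 - 1 = 2

2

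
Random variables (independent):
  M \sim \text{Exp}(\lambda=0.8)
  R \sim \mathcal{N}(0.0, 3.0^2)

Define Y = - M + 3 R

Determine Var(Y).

For independent RVs: Var(aX + bY) = a²Var(X) + b²Var(Y)
Var(M) = 1.5625
Var(R) = 9
Var(Y) = (-1)²*1.5625 + 3²*9
= 1*1.5625 + 9*9 = 82.5625

82.5625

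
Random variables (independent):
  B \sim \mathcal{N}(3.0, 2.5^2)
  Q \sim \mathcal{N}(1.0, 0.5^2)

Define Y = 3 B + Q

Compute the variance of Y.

For independent RVs: Var(aX + bY) = a²Var(X) + b²Var(Y)
Var(B) = 6.25
Var(Q) = 0.25
Var(Y) = 3²*6.25 + 1²*0.25
= 9*6.25 + 1*0.25 = 56.5

56.5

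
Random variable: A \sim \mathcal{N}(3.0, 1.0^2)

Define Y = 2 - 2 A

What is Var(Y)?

For Y = aA + b: Var(Y) = a² * Var(A)
Var(A) = 1.0^2 = 1
Var(Y) = (-2)² * 1 = 4 * 1 = 4

4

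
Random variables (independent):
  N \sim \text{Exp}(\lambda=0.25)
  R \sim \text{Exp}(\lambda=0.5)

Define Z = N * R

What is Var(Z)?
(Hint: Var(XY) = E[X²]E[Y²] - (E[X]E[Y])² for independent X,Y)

Var(XY) = E[X²]E[Y²] - (E[X]E[Y])²
E[N] = 4, Var(N) = 16
E[R] = 2, Var(R) = 4
E[N²] = 16 + 4² = 32
E[R²] = 4 + 2² = 8
Var(Z) = 32*8 - (4*2)²
= 256 - 64 = 192

192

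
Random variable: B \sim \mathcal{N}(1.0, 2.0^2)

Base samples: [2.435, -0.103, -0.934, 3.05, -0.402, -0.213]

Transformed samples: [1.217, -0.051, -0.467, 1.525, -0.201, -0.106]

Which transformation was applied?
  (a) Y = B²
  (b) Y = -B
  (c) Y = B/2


Checking option (c) Y = B/2:
  B = 2.435 -> Y = 1.217 ✓
  B = -0.103 -> Y = -0.051 ✓
  B = -0.934 -> Y = -0.467 ✓
All samples match this transformation.

(c) B/2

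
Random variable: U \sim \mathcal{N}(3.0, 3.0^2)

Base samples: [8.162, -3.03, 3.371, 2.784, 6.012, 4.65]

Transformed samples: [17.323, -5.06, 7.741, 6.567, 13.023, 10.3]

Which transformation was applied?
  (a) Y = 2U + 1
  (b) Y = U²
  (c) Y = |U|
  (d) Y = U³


Checking option (a) Y = 2U + 1:
  U = 8.162 -> Y = 17.323 ✓
  U = -3.03 -> Y = -5.06 ✓
  U = 3.371 -> Y = 7.741 ✓
All samples match this transformation.

(a) 2U + 1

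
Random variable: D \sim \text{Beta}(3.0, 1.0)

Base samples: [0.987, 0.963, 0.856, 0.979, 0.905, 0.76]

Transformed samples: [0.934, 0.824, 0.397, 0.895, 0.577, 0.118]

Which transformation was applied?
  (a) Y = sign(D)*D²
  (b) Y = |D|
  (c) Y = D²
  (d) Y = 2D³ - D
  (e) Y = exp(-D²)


Checking option (d) Y = 2D³ - D:
  D = 0.987 -> Y = 0.934 ✓
  D = 0.963 -> Y = 0.824 ✓
  D = 0.856 -> Y = 0.397 ✓
All samples match this transformation.

(d) 2D³ - D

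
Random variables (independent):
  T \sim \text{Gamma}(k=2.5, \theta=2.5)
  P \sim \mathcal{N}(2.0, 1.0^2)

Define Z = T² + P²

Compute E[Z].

E[Z] = E[T²] + E[P²]
E[T²] = Var(T) + E[T]² = 15.625 + 39.0625 = 54.6875
E[P²] = Var(P) + E[P]² = 1 + 4 = 5
E[Z] = 54.6875 + 5 = 59.6875

59.6875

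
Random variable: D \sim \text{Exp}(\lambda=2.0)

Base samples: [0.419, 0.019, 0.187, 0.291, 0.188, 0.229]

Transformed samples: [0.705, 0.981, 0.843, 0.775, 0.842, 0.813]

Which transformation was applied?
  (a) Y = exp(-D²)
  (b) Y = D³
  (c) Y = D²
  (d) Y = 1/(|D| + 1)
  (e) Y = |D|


Checking option (d) Y = 1/(|D| + 1):
  D = 0.419 -> Y = 0.705 ✓
  D = 0.019 -> Y = 0.981 ✓
  D = 0.187 -> Y = 0.843 ✓
All samples match this transformation.

(d) 1/(|D| + 1)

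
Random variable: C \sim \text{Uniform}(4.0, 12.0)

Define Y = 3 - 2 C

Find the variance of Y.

For Y = aC + b: Var(Y) = a² * Var(C)
Var(C) = (12 - 4)^2/12 = 5.3333333
Var(Y) = (-2)² * 5.3333333 = 4 * 5.3333333 = 21.333333

21.333333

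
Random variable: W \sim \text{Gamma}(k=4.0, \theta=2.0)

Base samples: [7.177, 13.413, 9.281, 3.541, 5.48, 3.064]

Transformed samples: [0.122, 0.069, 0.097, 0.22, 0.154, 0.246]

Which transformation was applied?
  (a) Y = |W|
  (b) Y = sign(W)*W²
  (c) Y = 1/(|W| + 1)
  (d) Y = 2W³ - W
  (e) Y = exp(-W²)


Checking option (c) Y = 1/(|W| + 1):
  W = 7.177 -> Y = 0.122 ✓
  W = 13.413 -> Y = 0.069 ✓
  W = 9.281 -> Y = 0.097 ✓
All samples match this transformation.

(c) 1/(|W| + 1)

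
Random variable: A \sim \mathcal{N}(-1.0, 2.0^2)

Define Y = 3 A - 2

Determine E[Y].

For Y = 3A - 2:
E[Y] = 3 * E[A] - 2
E[A] = -1.0 = -1
E[Y] = 3 * (-1) - 2 = -5

-5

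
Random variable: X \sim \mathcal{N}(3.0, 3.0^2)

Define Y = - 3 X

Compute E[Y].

For Y = -3X:
E[Y] = -3 * E[X]
E[X] = 3.0 = 3
E[Y] = -3 * 3 = -9

-9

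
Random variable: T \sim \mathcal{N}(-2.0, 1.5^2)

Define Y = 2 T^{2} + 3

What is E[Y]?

E[Y] = 2*E[T²] + 3
E[T] = -2
E[T²] = Var(T) + (E[T])² = 2.25 + 4 = 6.25
E[Y] = 2*6.25 + 3 = 15.5

15.5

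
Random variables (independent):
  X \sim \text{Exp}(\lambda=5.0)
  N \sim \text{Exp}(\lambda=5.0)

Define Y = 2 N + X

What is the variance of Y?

For independent RVs: Var(aX + bY) = a²Var(X) + b²Var(Y)
Var(X) = 0.04
Var(N) = 0.04
Var(Y) = 1²*0.04 + 2²*0.04
= 1*0.04 + 4*0.04 = 0.2

0.2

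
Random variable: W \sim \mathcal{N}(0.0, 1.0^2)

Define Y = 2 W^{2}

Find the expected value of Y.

E[Y] = 2*E[W²]
E[W] = 0
E[W²] = Var(W) + (E[W])² = 1 + 0 = 1
E[Y] = 2*1 = 2

2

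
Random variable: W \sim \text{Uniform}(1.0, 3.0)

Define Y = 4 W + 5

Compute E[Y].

For Y = 4W + 5:
E[Y] = 4 * E[W] + 5
E[W] = (1 + 3)/2 = 2
E[Y] = 4 * 2 + 5 = 13

13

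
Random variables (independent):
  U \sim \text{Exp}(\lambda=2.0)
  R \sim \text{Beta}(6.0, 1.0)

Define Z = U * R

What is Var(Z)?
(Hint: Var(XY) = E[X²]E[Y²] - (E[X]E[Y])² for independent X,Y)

Var(XY) = E[X²]E[Y²] - (E[X]E[Y])²
E[U] = 0.5, Var(U) = 0.25
E[R] = 0.85714286, Var(R) = 0.015306122
E[U²] = 0.25 + 0.5² = 0.5
E[R²] = 0.015306122 + 0.85714286² = 0.75
Var(Z) = 0.5*0.75 - (0.5*0.85714286)²
= 0.375 - 0.18367347 = 0.19132653

0.19132653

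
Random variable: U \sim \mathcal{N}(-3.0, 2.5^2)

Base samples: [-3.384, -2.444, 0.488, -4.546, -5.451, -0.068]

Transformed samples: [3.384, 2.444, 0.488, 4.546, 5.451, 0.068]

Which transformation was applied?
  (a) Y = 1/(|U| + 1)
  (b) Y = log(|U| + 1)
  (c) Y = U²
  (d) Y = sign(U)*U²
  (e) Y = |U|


Checking option (e) Y = |U|:
  U = -3.384 -> Y = 3.384 ✓
  U = -2.444 -> Y = 2.444 ✓
  U = 0.488 -> Y = 0.488 ✓
All samples match this transformation.

(e) |U|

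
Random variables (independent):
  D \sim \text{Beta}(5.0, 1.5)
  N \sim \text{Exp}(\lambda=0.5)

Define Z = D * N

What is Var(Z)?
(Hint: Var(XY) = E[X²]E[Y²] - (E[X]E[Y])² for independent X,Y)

Var(XY) = E[X²]E[Y²] - (E[X]E[Y])²
E[D] = 0.76923077, Var(D) = 0.023668639
E[N] = 2, Var(N) = 4
E[D²] = 0.023668639 + 0.76923077² = 0.61538462
E[N²] = 4 + 2² = 8
Var(Z) = 0.61538462*8 - (0.76923077*2)²
= 4.9230769 - 2.3668639 = 2.556213

2.556213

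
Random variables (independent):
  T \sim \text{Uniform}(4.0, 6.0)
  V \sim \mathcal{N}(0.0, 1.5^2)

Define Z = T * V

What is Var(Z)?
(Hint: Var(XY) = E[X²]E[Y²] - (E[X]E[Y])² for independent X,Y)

Var(XY) = E[X²]E[Y²] - (E[X]E[Y])²
E[T] = 5, Var(T) = 0.33333333
E[V] = 0, Var(V) = 2.25
E[T²] = 0.33333333 + 5² = 25.333333
E[V²] = 2.25 + 0² = 2.25
Var(Z) = 25.333333*2.25 - (5*0)²
= 57 - 0 = 57

57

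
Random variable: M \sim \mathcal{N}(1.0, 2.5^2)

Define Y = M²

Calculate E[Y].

E[M²] = Var(M) + (E[M])² = 6.25 + 1 = 7.25

7.25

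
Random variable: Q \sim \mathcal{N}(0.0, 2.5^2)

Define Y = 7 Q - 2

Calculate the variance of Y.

For Y = aQ + b: Var(Y) = a² * Var(Q)
Var(Q) = 2.5^2 = 6.25
Var(Y) = 7² * 6.25 = 49 * 6.25 = 306.25

306.25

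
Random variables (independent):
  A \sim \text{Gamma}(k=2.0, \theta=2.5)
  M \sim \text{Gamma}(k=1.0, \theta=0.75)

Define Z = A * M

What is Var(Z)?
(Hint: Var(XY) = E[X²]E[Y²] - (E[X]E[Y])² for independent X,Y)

Var(XY) = E[X²]E[Y²] - (E[X]E[Y])²
E[A] = 5, Var(A) = 12.5
E[M] = 0.75, Var(M) = 0.5625
E[A²] = 12.5 + 5² = 37.5
E[M²] = 0.5625 + 0.75² = 1.125
Var(Z) = 37.5*1.125 - (5*0.75)²
= 42.1875 - 14.0625 = 28.125

28.125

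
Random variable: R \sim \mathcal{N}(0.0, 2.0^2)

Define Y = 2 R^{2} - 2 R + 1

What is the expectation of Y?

E[Y] = 2*E[R²] - 2*E[R] + 1
E[R] = 0
E[R²] = Var(R) + (E[R])² = 4 + 0 = 4
E[Y] = 2*4 - 2*0 + 1 = 9

9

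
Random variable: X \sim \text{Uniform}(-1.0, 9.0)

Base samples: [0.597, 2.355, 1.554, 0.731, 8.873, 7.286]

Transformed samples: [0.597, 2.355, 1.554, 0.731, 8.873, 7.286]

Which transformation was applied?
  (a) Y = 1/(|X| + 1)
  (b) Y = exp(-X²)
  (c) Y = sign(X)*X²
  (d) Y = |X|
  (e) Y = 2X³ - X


Checking option (d) Y = |X|:
  X = 0.597 -> Y = 0.597 ✓
  X = 2.355 -> Y = 2.355 ✓
  X = 1.554 -> Y = 1.554 ✓
All samples match this transformation.

(d) |X|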